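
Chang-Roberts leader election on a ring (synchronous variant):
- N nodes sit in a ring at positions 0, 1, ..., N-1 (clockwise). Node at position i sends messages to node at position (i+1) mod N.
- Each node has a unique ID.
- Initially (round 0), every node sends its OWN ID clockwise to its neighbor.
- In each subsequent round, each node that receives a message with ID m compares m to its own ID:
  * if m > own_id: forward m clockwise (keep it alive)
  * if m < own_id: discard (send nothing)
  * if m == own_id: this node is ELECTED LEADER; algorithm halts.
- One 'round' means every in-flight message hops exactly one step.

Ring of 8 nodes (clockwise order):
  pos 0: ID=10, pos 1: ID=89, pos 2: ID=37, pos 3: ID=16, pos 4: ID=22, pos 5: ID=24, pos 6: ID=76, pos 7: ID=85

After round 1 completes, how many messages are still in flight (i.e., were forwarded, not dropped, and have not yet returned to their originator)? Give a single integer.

Answer: 3

Derivation:
Round 1: pos1(id89) recv 10: drop; pos2(id37) recv 89: fwd; pos3(id16) recv 37: fwd; pos4(id22) recv 16: drop; pos5(id24) recv 22: drop; pos6(id76) recv 24: drop; pos7(id85) recv 76: drop; pos0(id10) recv 85: fwd
After round 1: 3 messages still in flight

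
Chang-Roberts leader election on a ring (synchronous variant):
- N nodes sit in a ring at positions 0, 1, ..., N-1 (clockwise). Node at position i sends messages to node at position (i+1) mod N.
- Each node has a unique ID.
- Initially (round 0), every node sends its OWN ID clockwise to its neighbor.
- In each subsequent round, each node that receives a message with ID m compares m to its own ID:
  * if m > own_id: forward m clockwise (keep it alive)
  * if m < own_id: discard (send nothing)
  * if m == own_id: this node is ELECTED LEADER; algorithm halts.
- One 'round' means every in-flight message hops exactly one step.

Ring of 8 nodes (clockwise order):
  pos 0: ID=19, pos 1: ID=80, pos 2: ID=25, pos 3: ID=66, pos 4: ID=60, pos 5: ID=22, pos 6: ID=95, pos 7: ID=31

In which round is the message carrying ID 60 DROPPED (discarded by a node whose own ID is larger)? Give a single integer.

Answer: 2

Derivation:
Round 1: pos1(id80) recv 19: drop; pos2(id25) recv 80: fwd; pos3(id66) recv 25: drop; pos4(id60) recv 66: fwd; pos5(id22) recv 60: fwd; pos6(id95) recv 22: drop; pos7(id31) recv 95: fwd; pos0(id19) recv 31: fwd
Round 2: pos3(id66) recv 80: fwd; pos5(id22) recv 66: fwd; pos6(id95) recv 60: drop; pos0(id19) recv 95: fwd; pos1(id80) recv 31: drop
Round 3: pos4(id60) recv 80: fwd; pos6(id95) recv 66: drop; pos1(id80) recv 95: fwd
Round 4: pos5(id22) recv 80: fwd; pos2(id25) recv 95: fwd
Round 5: pos6(id95) recv 80: drop; pos3(id66) recv 95: fwd
Round 6: pos4(id60) recv 95: fwd
Round 7: pos5(id22) recv 95: fwd
Round 8: pos6(id95) recv 95: ELECTED
Message ID 60 originates at pos 4; dropped at pos 6 in round 2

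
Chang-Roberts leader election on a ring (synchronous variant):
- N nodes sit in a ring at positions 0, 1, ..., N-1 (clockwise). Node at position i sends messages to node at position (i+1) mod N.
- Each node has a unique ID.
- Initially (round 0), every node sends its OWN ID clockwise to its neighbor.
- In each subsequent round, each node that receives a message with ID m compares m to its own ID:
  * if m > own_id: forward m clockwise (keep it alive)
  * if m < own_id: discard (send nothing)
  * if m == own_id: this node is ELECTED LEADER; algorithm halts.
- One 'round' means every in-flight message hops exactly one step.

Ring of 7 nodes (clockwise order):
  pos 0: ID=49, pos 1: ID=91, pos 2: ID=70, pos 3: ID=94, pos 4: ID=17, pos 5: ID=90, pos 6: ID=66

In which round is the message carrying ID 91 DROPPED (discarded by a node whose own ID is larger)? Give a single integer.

Round 1: pos1(id91) recv 49: drop; pos2(id70) recv 91: fwd; pos3(id94) recv 70: drop; pos4(id17) recv 94: fwd; pos5(id90) recv 17: drop; pos6(id66) recv 90: fwd; pos0(id49) recv 66: fwd
Round 2: pos3(id94) recv 91: drop; pos5(id90) recv 94: fwd; pos0(id49) recv 90: fwd; pos1(id91) recv 66: drop
Round 3: pos6(id66) recv 94: fwd; pos1(id91) recv 90: drop
Round 4: pos0(id49) recv 94: fwd
Round 5: pos1(id91) recv 94: fwd
Round 6: pos2(id70) recv 94: fwd
Round 7: pos3(id94) recv 94: ELECTED
Message ID 91 originates at pos 1; dropped at pos 3 in round 2

Answer: 2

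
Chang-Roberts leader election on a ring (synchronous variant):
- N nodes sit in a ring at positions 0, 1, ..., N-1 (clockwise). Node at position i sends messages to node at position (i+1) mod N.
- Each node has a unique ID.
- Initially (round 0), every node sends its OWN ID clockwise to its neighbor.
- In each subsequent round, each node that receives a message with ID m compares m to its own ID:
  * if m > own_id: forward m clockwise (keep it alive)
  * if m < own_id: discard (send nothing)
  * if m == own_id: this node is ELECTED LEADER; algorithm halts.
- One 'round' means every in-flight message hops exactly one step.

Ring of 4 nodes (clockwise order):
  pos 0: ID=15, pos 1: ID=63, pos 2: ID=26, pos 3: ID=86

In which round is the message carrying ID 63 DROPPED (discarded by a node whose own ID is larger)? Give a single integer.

Answer: 2

Derivation:
Round 1: pos1(id63) recv 15: drop; pos2(id26) recv 63: fwd; pos3(id86) recv 26: drop; pos0(id15) recv 86: fwd
Round 2: pos3(id86) recv 63: drop; pos1(id63) recv 86: fwd
Round 3: pos2(id26) recv 86: fwd
Round 4: pos3(id86) recv 86: ELECTED
Message ID 63 originates at pos 1; dropped at pos 3 in round 2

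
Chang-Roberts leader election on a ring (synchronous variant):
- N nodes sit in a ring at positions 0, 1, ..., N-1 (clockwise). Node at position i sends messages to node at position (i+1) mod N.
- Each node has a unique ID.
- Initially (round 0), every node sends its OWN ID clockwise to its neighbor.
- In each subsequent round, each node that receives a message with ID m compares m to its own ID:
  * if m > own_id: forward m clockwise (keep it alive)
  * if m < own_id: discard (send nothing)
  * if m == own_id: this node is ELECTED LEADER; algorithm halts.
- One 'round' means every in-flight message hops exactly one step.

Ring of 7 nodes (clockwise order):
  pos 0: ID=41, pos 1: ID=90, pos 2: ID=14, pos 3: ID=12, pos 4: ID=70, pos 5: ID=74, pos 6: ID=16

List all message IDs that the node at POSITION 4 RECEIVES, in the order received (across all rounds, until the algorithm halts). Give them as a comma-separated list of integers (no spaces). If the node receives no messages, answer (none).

Round 1: pos1(id90) recv 41: drop; pos2(id14) recv 90: fwd; pos3(id12) recv 14: fwd; pos4(id70) recv 12: drop; pos5(id74) recv 70: drop; pos6(id16) recv 74: fwd; pos0(id41) recv 16: drop
Round 2: pos3(id12) recv 90: fwd; pos4(id70) recv 14: drop; pos0(id41) recv 74: fwd
Round 3: pos4(id70) recv 90: fwd; pos1(id90) recv 74: drop
Round 4: pos5(id74) recv 90: fwd
Round 5: pos6(id16) recv 90: fwd
Round 6: pos0(id41) recv 90: fwd
Round 7: pos1(id90) recv 90: ELECTED

Answer: 12,14,90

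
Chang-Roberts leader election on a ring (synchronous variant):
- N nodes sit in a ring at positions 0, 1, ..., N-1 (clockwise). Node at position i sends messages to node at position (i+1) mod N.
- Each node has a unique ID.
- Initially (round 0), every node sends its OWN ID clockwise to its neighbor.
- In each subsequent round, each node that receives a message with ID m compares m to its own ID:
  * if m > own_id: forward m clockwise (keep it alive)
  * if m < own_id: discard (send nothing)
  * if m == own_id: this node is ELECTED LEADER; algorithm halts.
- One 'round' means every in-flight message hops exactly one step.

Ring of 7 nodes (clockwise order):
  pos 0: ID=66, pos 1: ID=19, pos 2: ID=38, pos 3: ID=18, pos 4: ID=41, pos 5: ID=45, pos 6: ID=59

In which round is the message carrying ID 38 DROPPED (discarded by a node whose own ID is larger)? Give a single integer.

Round 1: pos1(id19) recv 66: fwd; pos2(id38) recv 19: drop; pos3(id18) recv 38: fwd; pos4(id41) recv 18: drop; pos5(id45) recv 41: drop; pos6(id59) recv 45: drop; pos0(id66) recv 59: drop
Round 2: pos2(id38) recv 66: fwd; pos4(id41) recv 38: drop
Round 3: pos3(id18) recv 66: fwd
Round 4: pos4(id41) recv 66: fwd
Round 5: pos5(id45) recv 66: fwd
Round 6: pos6(id59) recv 66: fwd
Round 7: pos0(id66) recv 66: ELECTED
Message ID 38 originates at pos 2; dropped at pos 4 in round 2

Answer: 2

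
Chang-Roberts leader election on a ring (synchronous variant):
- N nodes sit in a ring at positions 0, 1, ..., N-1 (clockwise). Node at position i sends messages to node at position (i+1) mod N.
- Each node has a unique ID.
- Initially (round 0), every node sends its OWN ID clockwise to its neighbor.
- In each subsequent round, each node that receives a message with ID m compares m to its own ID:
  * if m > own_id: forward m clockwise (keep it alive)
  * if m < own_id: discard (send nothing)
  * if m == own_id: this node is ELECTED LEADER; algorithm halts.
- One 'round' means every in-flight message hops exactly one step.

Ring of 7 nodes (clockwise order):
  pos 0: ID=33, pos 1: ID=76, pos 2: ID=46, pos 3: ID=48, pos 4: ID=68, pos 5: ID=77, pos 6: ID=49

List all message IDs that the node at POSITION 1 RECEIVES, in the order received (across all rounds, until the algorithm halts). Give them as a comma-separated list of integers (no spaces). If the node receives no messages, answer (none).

Round 1: pos1(id76) recv 33: drop; pos2(id46) recv 76: fwd; pos3(id48) recv 46: drop; pos4(id68) recv 48: drop; pos5(id77) recv 68: drop; pos6(id49) recv 77: fwd; pos0(id33) recv 49: fwd
Round 2: pos3(id48) recv 76: fwd; pos0(id33) recv 77: fwd; pos1(id76) recv 49: drop
Round 3: pos4(id68) recv 76: fwd; pos1(id76) recv 77: fwd
Round 4: pos5(id77) recv 76: drop; pos2(id46) recv 77: fwd
Round 5: pos3(id48) recv 77: fwd
Round 6: pos4(id68) recv 77: fwd
Round 7: pos5(id77) recv 77: ELECTED

Answer: 33,49,77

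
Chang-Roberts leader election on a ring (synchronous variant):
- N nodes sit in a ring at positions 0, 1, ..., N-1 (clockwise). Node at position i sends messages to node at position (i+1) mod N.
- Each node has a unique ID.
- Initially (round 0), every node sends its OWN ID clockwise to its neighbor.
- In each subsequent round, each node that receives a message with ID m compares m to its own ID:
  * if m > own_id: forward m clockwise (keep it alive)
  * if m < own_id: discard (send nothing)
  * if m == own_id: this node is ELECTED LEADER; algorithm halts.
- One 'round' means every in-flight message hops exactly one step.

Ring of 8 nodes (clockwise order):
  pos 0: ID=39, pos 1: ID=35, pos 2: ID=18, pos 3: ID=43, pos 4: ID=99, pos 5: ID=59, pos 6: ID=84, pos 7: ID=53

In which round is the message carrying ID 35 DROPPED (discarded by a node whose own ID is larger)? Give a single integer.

Round 1: pos1(id35) recv 39: fwd; pos2(id18) recv 35: fwd; pos3(id43) recv 18: drop; pos4(id99) recv 43: drop; pos5(id59) recv 99: fwd; pos6(id84) recv 59: drop; pos7(id53) recv 84: fwd; pos0(id39) recv 53: fwd
Round 2: pos2(id18) recv 39: fwd; pos3(id43) recv 35: drop; pos6(id84) recv 99: fwd; pos0(id39) recv 84: fwd; pos1(id35) recv 53: fwd
Round 3: pos3(id43) recv 39: drop; pos7(id53) recv 99: fwd; pos1(id35) recv 84: fwd; pos2(id18) recv 53: fwd
Round 4: pos0(id39) recv 99: fwd; pos2(id18) recv 84: fwd; pos3(id43) recv 53: fwd
Round 5: pos1(id35) recv 99: fwd; pos3(id43) recv 84: fwd; pos4(id99) recv 53: drop
Round 6: pos2(id18) recv 99: fwd; pos4(id99) recv 84: drop
Round 7: pos3(id43) recv 99: fwd
Round 8: pos4(id99) recv 99: ELECTED
Message ID 35 originates at pos 1; dropped at pos 3 in round 2

Answer: 2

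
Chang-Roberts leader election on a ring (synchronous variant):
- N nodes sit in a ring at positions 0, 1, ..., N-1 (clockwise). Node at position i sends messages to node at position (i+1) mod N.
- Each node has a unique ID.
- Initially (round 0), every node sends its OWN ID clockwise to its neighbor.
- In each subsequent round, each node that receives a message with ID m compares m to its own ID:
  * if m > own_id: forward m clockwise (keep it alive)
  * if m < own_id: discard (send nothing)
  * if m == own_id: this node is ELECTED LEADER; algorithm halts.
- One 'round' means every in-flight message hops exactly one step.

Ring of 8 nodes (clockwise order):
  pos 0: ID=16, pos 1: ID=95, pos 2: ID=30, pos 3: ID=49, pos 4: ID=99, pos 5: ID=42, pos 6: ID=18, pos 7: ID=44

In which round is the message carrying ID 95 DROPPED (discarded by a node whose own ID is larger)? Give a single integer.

Answer: 3

Derivation:
Round 1: pos1(id95) recv 16: drop; pos2(id30) recv 95: fwd; pos3(id49) recv 30: drop; pos4(id99) recv 49: drop; pos5(id42) recv 99: fwd; pos6(id18) recv 42: fwd; pos7(id44) recv 18: drop; pos0(id16) recv 44: fwd
Round 2: pos3(id49) recv 95: fwd; pos6(id18) recv 99: fwd; pos7(id44) recv 42: drop; pos1(id95) recv 44: drop
Round 3: pos4(id99) recv 95: drop; pos7(id44) recv 99: fwd
Round 4: pos0(id16) recv 99: fwd
Round 5: pos1(id95) recv 99: fwd
Round 6: pos2(id30) recv 99: fwd
Round 7: pos3(id49) recv 99: fwd
Round 8: pos4(id99) recv 99: ELECTED
Message ID 95 originates at pos 1; dropped at pos 4 in round 3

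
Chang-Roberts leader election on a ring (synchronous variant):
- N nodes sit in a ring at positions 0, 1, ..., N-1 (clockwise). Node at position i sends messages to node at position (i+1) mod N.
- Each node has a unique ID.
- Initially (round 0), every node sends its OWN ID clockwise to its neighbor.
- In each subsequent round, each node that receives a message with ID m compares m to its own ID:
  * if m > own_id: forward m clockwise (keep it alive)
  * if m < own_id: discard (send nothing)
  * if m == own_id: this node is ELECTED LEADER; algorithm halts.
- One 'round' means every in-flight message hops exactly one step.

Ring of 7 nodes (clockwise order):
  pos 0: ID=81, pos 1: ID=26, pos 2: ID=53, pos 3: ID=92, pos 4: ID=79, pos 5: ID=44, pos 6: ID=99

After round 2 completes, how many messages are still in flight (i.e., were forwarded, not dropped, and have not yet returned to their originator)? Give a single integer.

Answer: 3

Derivation:
Round 1: pos1(id26) recv 81: fwd; pos2(id53) recv 26: drop; pos3(id92) recv 53: drop; pos4(id79) recv 92: fwd; pos5(id44) recv 79: fwd; pos6(id99) recv 44: drop; pos0(id81) recv 99: fwd
Round 2: pos2(id53) recv 81: fwd; pos5(id44) recv 92: fwd; pos6(id99) recv 79: drop; pos1(id26) recv 99: fwd
After round 2: 3 messages still in flight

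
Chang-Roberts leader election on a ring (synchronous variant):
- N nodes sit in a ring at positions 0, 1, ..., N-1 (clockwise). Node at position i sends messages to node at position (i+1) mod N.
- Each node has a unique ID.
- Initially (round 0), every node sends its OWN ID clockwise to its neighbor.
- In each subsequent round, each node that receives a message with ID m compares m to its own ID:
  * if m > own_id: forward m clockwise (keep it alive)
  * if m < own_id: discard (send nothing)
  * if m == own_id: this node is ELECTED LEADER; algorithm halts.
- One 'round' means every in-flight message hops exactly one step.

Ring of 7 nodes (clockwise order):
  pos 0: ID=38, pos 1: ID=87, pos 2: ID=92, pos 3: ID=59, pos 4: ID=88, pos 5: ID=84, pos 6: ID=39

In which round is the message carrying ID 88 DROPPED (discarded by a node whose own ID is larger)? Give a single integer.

Round 1: pos1(id87) recv 38: drop; pos2(id92) recv 87: drop; pos3(id59) recv 92: fwd; pos4(id88) recv 59: drop; pos5(id84) recv 88: fwd; pos6(id39) recv 84: fwd; pos0(id38) recv 39: fwd
Round 2: pos4(id88) recv 92: fwd; pos6(id39) recv 88: fwd; pos0(id38) recv 84: fwd; pos1(id87) recv 39: drop
Round 3: pos5(id84) recv 92: fwd; pos0(id38) recv 88: fwd; pos1(id87) recv 84: drop
Round 4: pos6(id39) recv 92: fwd; pos1(id87) recv 88: fwd
Round 5: pos0(id38) recv 92: fwd; pos2(id92) recv 88: drop
Round 6: pos1(id87) recv 92: fwd
Round 7: pos2(id92) recv 92: ELECTED
Message ID 88 originates at pos 4; dropped at pos 2 in round 5

Answer: 5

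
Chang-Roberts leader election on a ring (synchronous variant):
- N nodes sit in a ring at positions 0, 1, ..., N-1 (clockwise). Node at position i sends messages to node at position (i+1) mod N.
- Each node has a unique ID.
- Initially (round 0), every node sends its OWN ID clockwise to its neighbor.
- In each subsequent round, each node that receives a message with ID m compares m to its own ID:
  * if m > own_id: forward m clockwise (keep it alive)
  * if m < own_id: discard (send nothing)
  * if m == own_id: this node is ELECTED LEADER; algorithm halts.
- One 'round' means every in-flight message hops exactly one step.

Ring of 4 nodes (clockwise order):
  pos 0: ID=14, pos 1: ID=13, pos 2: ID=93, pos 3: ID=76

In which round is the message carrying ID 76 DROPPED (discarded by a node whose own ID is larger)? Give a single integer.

Answer: 3

Derivation:
Round 1: pos1(id13) recv 14: fwd; pos2(id93) recv 13: drop; pos3(id76) recv 93: fwd; pos0(id14) recv 76: fwd
Round 2: pos2(id93) recv 14: drop; pos0(id14) recv 93: fwd; pos1(id13) recv 76: fwd
Round 3: pos1(id13) recv 93: fwd; pos2(id93) recv 76: drop
Round 4: pos2(id93) recv 93: ELECTED
Message ID 76 originates at pos 3; dropped at pos 2 in round 3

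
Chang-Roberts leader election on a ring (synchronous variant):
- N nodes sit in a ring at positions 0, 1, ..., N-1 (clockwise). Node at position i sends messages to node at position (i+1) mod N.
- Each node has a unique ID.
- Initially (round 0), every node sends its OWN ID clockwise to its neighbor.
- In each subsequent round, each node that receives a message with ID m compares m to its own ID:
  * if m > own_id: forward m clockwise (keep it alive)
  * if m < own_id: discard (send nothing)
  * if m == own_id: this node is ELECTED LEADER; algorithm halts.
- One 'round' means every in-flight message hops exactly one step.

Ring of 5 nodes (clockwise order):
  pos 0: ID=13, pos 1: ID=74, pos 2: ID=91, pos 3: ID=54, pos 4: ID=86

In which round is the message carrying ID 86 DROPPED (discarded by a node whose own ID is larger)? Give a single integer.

Answer: 3

Derivation:
Round 1: pos1(id74) recv 13: drop; pos2(id91) recv 74: drop; pos3(id54) recv 91: fwd; pos4(id86) recv 54: drop; pos0(id13) recv 86: fwd
Round 2: pos4(id86) recv 91: fwd; pos1(id74) recv 86: fwd
Round 3: pos0(id13) recv 91: fwd; pos2(id91) recv 86: drop
Round 4: pos1(id74) recv 91: fwd
Round 5: pos2(id91) recv 91: ELECTED
Message ID 86 originates at pos 4; dropped at pos 2 in round 3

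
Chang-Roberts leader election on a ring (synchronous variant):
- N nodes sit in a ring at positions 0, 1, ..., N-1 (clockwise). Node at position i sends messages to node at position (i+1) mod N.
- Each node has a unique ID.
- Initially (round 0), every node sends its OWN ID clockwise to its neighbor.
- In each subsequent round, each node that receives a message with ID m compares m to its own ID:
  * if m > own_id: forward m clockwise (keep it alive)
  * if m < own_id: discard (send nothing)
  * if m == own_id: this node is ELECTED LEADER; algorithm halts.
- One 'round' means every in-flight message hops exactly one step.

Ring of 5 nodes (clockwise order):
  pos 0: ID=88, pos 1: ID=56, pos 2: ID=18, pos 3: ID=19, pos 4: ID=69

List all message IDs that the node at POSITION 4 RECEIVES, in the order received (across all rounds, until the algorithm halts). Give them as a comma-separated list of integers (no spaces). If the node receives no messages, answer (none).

Round 1: pos1(id56) recv 88: fwd; pos2(id18) recv 56: fwd; pos3(id19) recv 18: drop; pos4(id69) recv 19: drop; pos0(id88) recv 69: drop
Round 2: pos2(id18) recv 88: fwd; pos3(id19) recv 56: fwd
Round 3: pos3(id19) recv 88: fwd; pos4(id69) recv 56: drop
Round 4: pos4(id69) recv 88: fwd
Round 5: pos0(id88) recv 88: ELECTED

Answer: 19,56,88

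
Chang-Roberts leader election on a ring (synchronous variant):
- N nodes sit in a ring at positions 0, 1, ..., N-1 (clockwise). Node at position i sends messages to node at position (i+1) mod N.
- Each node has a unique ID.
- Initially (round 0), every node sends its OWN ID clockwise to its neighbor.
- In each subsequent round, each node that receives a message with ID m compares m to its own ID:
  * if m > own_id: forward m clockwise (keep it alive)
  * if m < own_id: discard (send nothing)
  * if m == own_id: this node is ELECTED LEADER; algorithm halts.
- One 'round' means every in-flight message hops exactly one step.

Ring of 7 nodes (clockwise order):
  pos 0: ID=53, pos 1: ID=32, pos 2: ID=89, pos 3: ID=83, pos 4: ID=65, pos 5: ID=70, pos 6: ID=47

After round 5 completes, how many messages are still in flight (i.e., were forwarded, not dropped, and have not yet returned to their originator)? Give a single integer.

Answer: 2

Derivation:
Round 1: pos1(id32) recv 53: fwd; pos2(id89) recv 32: drop; pos3(id83) recv 89: fwd; pos4(id65) recv 83: fwd; pos5(id70) recv 65: drop; pos6(id47) recv 70: fwd; pos0(id53) recv 47: drop
Round 2: pos2(id89) recv 53: drop; pos4(id65) recv 89: fwd; pos5(id70) recv 83: fwd; pos0(id53) recv 70: fwd
Round 3: pos5(id70) recv 89: fwd; pos6(id47) recv 83: fwd; pos1(id32) recv 70: fwd
Round 4: pos6(id47) recv 89: fwd; pos0(id53) recv 83: fwd; pos2(id89) recv 70: drop
Round 5: pos0(id53) recv 89: fwd; pos1(id32) recv 83: fwd
After round 5: 2 messages still in flight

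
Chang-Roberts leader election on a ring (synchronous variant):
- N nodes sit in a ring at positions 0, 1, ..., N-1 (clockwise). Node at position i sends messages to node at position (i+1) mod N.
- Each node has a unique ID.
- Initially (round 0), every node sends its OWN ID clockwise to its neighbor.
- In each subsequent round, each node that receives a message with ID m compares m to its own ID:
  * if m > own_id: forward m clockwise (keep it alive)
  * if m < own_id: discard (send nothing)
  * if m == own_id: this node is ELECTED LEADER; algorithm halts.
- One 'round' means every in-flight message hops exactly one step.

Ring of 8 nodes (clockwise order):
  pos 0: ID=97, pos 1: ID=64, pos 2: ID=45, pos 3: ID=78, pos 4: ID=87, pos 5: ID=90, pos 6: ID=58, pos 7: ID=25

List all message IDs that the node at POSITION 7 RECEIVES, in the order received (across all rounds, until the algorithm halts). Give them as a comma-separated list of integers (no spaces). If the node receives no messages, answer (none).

Round 1: pos1(id64) recv 97: fwd; pos2(id45) recv 64: fwd; pos3(id78) recv 45: drop; pos4(id87) recv 78: drop; pos5(id90) recv 87: drop; pos6(id58) recv 90: fwd; pos7(id25) recv 58: fwd; pos0(id97) recv 25: drop
Round 2: pos2(id45) recv 97: fwd; pos3(id78) recv 64: drop; pos7(id25) recv 90: fwd; pos0(id97) recv 58: drop
Round 3: pos3(id78) recv 97: fwd; pos0(id97) recv 90: drop
Round 4: pos4(id87) recv 97: fwd
Round 5: pos5(id90) recv 97: fwd
Round 6: pos6(id58) recv 97: fwd
Round 7: pos7(id25) recv 97: fwd
Round 8: pos0(id97) recv 97: ELECTED

Answer: 58,90,97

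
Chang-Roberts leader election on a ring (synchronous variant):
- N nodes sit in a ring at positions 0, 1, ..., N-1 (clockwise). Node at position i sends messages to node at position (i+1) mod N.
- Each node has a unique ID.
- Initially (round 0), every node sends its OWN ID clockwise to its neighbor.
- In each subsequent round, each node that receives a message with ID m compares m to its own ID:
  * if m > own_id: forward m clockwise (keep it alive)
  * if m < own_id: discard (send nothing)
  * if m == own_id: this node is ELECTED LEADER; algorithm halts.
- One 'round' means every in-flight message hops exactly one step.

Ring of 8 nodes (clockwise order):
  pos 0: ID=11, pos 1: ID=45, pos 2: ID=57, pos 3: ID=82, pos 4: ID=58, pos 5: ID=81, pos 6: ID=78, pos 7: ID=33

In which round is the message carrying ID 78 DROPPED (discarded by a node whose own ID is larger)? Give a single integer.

Answer: 5

Derivation:
Round 1: pos1(id45) recv 11: drop; pos2(id57) recv 45: drop; pos3(id82) recv 57: drop; pos4(id58) recv 82: fwd; pos5(id81) recv 58: drop; pos6(id78) recv 81: fwd; pos7(id33) recv 78: fwd; pos0(id11) recv 33: fwd
Round 2: pos5(id81) recv 82: fwd; pos7(id33) recv 81: fwd; pos0(id11) recv 78: fwd; pos1(id45) recv 33: drop
Round 3: pos6(id78) recv 82: fwd; pos0(id11) recv 81: fwd; pos1(id45) recv 78: fwd
Round 4: pos7(id33) recv 82: fwd; pos1(id45) recv 81: fwd; pos2(id57) recv 78: fwd
Round 5: pos0(id11) recv 82: fwd; pos2(id57) recv 81: fwd; pos3(id82) recv 78: drop
Round 6: pos1(id45) recv 82: fwd; pos3(id82) recv 81: drop
Round 7: pos2(id57) recv 82: fwd
Round 8: pos3(id82) recv 82: ELECTED
Message ID 78 originates at pos 6; dropped at pos 3 in round 5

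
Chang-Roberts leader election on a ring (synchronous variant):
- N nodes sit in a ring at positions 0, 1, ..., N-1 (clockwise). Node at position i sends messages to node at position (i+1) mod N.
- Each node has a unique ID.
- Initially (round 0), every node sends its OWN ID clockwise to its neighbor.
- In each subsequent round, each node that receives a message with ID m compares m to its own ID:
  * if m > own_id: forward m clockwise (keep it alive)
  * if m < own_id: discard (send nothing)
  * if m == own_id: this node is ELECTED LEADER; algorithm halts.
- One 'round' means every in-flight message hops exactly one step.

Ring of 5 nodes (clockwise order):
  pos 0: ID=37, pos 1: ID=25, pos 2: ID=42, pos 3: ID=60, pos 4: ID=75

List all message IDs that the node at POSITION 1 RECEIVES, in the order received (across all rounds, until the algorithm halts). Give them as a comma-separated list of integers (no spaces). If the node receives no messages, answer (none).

Round 1: pos1(id25) recv 37: fwd; pos2(id42) recv 25: drop; pos3(id60) recv 42: drop; pos4(id75) recv 60: drop; pos0(id37) recv 75: fwd
Round 2: pos2(id42) recv 37: drop; pos1(id25) recv 75: fwd
Round 3: pos2(id42) recv 75: fwd
Round 4: pos3(id60) recv 75: fwd
Round 5: pos4(id75) recv 75: ELECTED

Answer: 37,75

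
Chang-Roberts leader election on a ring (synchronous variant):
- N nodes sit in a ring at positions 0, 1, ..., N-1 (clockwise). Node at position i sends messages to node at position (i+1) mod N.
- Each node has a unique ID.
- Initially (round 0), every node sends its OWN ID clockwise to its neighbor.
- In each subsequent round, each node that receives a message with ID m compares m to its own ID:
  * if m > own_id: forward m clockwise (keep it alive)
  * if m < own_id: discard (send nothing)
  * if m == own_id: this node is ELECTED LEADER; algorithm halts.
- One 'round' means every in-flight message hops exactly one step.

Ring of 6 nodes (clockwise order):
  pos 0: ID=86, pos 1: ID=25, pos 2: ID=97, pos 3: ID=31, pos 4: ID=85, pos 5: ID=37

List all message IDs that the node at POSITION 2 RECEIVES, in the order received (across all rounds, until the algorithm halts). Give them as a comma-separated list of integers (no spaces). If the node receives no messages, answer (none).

Answer: 25,86,97

Derivation:
Round 1: pos1(id25) recv 86: fwd; pos2(id97) recv 25: drop; pos3(id31) recv 97: fwd; pos4(id85) recv 31: drop; pos5(id37) recv 85: fwd; pos0(id86) recv 37: drop
Round 2: pos2(id97) recv 86: drop; pos4(id85) recv 97: fwd; pos0(id86) recv 85: drop
Round 3: pos5(id37) recv 97: fwd
Round 4: pos0(id86) recv 97: fwd
Round 5: pos1(id25) recv 97: fwd
Round 6: pos2(id97) recv 97: ELECTED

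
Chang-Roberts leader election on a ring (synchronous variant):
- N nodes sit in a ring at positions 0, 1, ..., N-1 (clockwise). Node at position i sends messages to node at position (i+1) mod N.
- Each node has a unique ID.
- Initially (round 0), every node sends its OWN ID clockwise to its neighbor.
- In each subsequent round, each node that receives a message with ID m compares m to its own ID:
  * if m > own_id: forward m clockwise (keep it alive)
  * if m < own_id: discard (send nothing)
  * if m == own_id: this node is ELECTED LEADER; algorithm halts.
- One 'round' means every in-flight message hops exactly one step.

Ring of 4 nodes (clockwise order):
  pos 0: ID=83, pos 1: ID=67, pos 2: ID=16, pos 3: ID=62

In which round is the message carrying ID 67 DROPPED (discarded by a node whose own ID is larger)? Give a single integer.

Answer: 3

Derivation:
Round 1: pos1(id67) recv 83: fwd; pos2(id16) recv 67: fwd; pos3(id62) recv 16: drop; pos0(id83) recv 62: drop
Round 2: pos2(id16) recv 83: fwd; pos3(id62) recv 67: fwd
Round 3: pos3(id62) recv 83: fwd; pos0(id83) recv 67: drop
Round 4: pos0(id83) recv 83: ELECTED
Message ID 67 originates at pos 1; dropped at pos 0 in round 3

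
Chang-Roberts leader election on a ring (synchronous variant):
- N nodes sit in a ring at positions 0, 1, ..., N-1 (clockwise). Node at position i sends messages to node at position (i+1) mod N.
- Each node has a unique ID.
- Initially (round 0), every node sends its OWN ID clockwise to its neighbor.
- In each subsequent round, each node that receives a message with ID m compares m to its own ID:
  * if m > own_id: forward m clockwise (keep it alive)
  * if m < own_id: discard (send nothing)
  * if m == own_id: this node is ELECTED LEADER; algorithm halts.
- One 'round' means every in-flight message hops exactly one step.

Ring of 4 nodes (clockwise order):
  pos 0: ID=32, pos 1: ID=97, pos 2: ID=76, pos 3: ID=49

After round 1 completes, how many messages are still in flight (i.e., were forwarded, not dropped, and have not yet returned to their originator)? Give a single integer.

Answer: 3

Derivation:
Round 1: pos1(id97) recv 32: drop; pos2(id76) recv 97: fwd; pos3(id49) recv 76: fwd; pos0(id32) recv 49: fwd
After round 1: 3 messages still in flight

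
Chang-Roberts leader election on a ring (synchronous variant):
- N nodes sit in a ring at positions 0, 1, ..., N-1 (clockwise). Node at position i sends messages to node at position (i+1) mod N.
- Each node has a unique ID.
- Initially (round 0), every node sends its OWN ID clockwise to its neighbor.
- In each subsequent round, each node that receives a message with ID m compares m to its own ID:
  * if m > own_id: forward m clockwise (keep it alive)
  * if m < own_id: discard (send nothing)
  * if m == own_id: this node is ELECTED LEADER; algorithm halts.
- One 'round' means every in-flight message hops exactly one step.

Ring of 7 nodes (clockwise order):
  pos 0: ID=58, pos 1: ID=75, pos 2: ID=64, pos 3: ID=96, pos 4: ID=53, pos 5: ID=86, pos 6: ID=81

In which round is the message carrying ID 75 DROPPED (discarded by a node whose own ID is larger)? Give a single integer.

Round 1: pos1(id75) recv 58: drop; pos2(id64) recv 75: fwd; pos3(id96) recv 64: drop; pos4(id53) recv 96: fwd; pos5(id86) recv 53: drop; pos6(id81) recv 86: fwd; pos0(id58) recv 81: fwd
Round 2: pos3(id96) recv 75: drop; pos5(id86) recv 96: fwd; pos0(id58) recv 86: fwd; pos1(id75) recv 81: fwd
Round 3: pos6(id81) recv 96: fwd; pos1(id75) recv 86: fwd; pos2(id64) recv 81: fwd
Round 4: pos0(id58) recv 96: fwd; pos2(id64) recv 86: fwd; pos3(id96) recv 81: drop
Round 5: pos1(id75) recv 96: fwd; pos3(id96) recv 86: drop
Round 6: pos2(id64) recv 96: fwd
Round 7: pos3(id96) recv 96: ELECTED
Message ID 75 originates at pos 1; dropped at pos 3 in round 2

Answer: 2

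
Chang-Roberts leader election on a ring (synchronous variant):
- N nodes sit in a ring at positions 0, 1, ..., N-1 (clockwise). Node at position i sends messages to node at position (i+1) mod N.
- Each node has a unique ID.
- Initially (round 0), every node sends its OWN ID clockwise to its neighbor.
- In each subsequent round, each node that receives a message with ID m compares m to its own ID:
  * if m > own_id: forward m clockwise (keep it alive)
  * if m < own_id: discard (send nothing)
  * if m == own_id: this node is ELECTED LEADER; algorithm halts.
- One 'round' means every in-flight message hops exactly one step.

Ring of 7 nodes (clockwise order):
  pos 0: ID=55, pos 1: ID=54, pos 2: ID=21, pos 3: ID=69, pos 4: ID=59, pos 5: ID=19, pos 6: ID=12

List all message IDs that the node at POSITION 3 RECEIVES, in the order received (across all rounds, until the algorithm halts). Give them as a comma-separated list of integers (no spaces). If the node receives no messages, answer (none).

Answer: 21,54,55,59,69

Derivation:
Round 1: pos1(id54) recv 55: fwd; pos2(id21) recv 54: fwd; pos3(id69) recv 21: drop; pos4(id59) recv 69: fwd; pos5(id19) recv 59: fwd; pos6(id12) recv 19: fwd; pos0(id55) recv 12: drop
Round 2: pos2(id21) recv 55: fwd; pos3(id69) recv 54: drop; pos5(id19) recv 69: fwd; pos6(id12) recv 59: fwd; pos0(id55) recv 19: drop
Round 3: pos3(id69) recv 55: drop; pos6(id12) recv 69: fwd; pos0(id55) recv 59: fwd
Round 4: pos0(id55) recv 69: fwd; pos1(id54) recv 59: fwd
Round 5: pos1(id54) recv 69: fwd; pos2(id21) recv 59: fwd
Round 6: pos2(id21) recv 69: fwd; pos3(id69) recv 59: drop
Round 7: pos3(id69) recv 69: ELECTED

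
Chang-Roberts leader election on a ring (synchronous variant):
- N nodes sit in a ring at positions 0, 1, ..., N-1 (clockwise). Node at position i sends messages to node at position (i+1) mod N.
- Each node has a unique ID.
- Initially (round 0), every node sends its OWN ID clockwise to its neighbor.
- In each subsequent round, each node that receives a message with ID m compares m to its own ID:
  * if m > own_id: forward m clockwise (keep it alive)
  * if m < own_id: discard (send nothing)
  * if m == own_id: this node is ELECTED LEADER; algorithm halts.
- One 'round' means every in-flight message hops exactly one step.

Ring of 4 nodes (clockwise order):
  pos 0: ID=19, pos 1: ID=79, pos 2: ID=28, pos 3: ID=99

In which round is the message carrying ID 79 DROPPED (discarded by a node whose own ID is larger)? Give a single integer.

Round 1: pos1(id79) recv 19: drop; pos2(id28) recv 79: fwd; pos3(id99) recv 28: drop; pos0(id19) recv 99: fwd
Round 2: pos3(id99) recv 79: drop; pos1(id79) recv 99: fwd
Round 3: pos2(id28) recv 99: fwd
Round 4: pos3(id99) recv 99: ELECTED
Message ID 79 originates at pos 1; dropped at pos 3 in round 2

Answer: 2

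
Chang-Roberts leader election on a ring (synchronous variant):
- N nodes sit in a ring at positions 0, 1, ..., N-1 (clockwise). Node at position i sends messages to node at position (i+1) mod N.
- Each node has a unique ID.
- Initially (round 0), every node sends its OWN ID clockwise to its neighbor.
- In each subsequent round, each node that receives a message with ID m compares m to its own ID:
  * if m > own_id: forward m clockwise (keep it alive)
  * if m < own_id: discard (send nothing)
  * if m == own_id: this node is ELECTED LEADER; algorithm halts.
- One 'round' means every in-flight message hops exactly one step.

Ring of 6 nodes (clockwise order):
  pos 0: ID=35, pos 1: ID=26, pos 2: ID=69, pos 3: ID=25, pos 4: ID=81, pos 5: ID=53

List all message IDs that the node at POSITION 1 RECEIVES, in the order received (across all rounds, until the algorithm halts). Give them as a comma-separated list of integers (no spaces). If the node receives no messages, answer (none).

Round 1: pos1(id26) recv 35: fwd; pos2(id69) recv 26: drop; pos3(id25) recv 69: fwd; pos4(id81) recv 25: drop; pos5(id53) recv 81: fwd; pos0(id35) recv 53: fwd
Round 2: pos2(id69) recv 35: drop; pos4(id81) recv 69: drop; pos0(id35) recv 81: fwd; pos1(id26) recv 53: fwd
Round 3: pos1(id26) recv 81: fwd; pos2(id69) recv 53: drop
Round 4: pos2(id69) recv 81: fwd
Round 5: pos3(id25) recv 81: fwd
Round 6: pos4(id81) recv 81: ELECTED

Answer: 35,53,81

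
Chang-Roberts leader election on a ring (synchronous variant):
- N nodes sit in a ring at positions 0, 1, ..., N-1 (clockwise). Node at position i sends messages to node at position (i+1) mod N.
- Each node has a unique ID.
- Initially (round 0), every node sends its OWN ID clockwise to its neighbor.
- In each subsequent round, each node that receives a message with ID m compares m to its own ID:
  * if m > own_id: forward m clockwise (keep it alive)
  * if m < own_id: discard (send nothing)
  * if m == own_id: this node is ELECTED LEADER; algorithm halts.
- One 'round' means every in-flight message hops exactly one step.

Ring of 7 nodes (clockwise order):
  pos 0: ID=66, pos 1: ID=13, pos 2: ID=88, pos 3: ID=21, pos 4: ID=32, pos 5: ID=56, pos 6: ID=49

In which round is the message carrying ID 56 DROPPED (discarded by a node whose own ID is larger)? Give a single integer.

Answer: 2

Derivation:
Round 1: pos1(id13) recv 66: fwd; pos2(id88) recv 13: drop; pos3(id21) recv 88: fwd; pos4(id32) recv 21: drop; pos5(id56) recv 32: drop; pos6(id49) recv 56: fwd; pos0(id66) recv 49: drop
Round 2: pos2(id88) recv 66: drop; pos4(id32) recv 88: fwd; pos0(id66) recv 56: drop
Round 3: pos5(id56) recv 88: fwd
Round 4: pos6(id49) recv 88: fwd
Round 5: pos0(id66) recv 88: fwd
Round 6: pos1(id13) recv 88: fwd
Round 7: pos2(id88) recv 88: ELECTED
Message ID 56 originates at pos 5; dropped at pos 0 in round 2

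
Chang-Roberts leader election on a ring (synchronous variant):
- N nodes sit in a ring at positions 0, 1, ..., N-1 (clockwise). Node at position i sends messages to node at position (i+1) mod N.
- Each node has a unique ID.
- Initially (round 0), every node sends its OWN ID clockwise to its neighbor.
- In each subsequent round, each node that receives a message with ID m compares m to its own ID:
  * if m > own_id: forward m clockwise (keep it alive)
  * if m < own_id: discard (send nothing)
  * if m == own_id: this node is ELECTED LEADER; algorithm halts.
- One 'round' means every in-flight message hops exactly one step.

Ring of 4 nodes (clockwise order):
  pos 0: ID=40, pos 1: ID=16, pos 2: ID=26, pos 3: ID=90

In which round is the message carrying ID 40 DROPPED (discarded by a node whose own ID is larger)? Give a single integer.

Answer: 3

Derivation:
Round 1: pos1(id16) recv 40: fwd; pos2(id26) recv 16: drop; pos3(id90) recv 26: drop; pos0(id40) recv 90: fwd
Round 2: pos2(id26) recv 40: fwd; pos1(id16) recv 90: fwd
Round 3: pos3(id90) recv 40: drop; pos2(id26) recv 90: fwd
Round 4: pos3(id90) recv 90: ELECTED
Message ID 40 originates at pos 0; dropped at pos 3 in round 3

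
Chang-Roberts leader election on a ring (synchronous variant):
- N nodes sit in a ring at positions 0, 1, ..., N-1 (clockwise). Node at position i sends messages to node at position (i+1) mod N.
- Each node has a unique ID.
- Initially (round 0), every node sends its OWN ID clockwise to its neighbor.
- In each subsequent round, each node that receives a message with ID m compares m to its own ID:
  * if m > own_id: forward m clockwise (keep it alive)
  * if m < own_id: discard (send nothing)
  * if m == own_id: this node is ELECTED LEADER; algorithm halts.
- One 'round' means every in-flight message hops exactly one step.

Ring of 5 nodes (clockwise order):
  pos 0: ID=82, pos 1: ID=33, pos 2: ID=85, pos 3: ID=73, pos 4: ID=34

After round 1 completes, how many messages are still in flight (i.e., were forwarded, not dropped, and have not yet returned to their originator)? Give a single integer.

Answer: 3

Derivation:
Round 1: pos1(id33) recv 82: fwd; pos2(id85) recv 33: drop; pos3(id73) recv 85: fwd; pos4(id34) recv 73: fwd; pos0(id82) recv 34: drop
After round 1: 3 messages still in flight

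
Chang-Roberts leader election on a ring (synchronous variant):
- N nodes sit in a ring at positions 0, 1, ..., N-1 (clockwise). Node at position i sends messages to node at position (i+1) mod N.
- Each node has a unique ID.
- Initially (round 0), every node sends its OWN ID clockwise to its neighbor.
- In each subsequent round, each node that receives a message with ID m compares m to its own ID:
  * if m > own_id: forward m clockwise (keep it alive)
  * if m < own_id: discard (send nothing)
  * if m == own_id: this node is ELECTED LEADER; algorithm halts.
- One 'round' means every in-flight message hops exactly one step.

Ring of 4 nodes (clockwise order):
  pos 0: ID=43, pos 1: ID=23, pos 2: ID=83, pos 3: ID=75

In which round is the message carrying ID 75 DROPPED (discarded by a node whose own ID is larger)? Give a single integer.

Answer: 3

Derivation:
Round 1: pos1(id23) recv 43: fwd; pos2(id83) recv 23: drop; pos3(id75) recv 83: fwd; pos0(id43) recv 75: fwd
Round 2: pos2(id83) recv 43: drop; pos0(id43) recv 83: fwd; pos1(id23) recv 75: fwd
Round 3: pos1(id23) recv 83: fwd; pos2(id83) recv 75: drop
Round 4: pos2(id83) recv 83: ELECTED
Message ID 75 originates at pos 3; dropped at pos 2 in round 3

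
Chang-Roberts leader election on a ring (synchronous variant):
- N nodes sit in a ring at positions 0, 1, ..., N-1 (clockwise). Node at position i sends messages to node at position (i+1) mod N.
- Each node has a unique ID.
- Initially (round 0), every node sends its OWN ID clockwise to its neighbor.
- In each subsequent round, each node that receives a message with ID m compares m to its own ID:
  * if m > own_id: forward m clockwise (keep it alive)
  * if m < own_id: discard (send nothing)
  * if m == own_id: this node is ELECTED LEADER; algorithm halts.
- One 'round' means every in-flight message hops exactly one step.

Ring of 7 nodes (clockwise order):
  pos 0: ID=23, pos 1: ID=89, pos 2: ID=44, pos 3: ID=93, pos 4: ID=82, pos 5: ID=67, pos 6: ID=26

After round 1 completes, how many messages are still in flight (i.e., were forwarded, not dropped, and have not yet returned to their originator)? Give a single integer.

Answer: 5

Derivation:
Round 1: pos1(id89) recv 23: drop; pos2(id44) recv 89: fwd; pos3(id93) recv 44: drop; pos4(id82) recv 93: fwd; pos5(id67) recv 82: fwd; pos6(id26) recv 67: fwd; pos0(id23) recv 26: fwd
After round 1: 5 messages still in flight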